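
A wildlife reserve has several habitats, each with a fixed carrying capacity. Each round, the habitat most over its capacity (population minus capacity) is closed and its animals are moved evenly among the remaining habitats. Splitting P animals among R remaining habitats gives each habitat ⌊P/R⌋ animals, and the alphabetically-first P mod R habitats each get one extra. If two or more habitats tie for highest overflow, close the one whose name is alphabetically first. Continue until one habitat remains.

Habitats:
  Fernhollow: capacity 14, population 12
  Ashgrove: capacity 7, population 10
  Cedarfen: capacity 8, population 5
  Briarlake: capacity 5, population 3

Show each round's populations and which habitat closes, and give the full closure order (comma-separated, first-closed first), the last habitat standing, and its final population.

Round 1: Ashgrove=10 Briarlake=3 Cedarfen=5 Fernhollow=12 → close Ashgrove (overflow 3)
  10÷3 = 3 each, +1 to first 1
Round 2: Briarlake=7 Cedarfen=8 Fernhollow=15 → close Briarlake (overflow 2)
  7÷2 = 3 each, +1 to first 1
Round 3: Cedarfen=12 Fernhollow=18 → close Cedarfen (overflow 4)
  12÷1 = 12 each, +1 to first 0

Closure order: Ashgrove, Briarlake, Cedarfen
Last habitat: Fernhollow with 30 animals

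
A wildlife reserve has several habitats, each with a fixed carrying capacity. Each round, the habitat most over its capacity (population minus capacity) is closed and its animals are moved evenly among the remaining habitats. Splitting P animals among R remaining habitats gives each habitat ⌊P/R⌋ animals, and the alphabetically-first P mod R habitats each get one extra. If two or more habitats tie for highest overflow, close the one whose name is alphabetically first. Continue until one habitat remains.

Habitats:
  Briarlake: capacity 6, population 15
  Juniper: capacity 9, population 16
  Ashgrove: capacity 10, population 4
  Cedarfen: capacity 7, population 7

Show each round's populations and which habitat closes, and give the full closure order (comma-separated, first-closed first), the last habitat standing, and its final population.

Round 1: Ashgrove=4 Briarlake=15 Cedarfen=7 Juniper=16 → close Briarlake (overflow 9)
  15÷3 = 5 each, +1 to first 0
Round 2: Ashgrove=9 Cedarfen=12 Juniper=21 → close Juniper (overflow 12)
  21÷2 = 10 each, +1 to first 1
Round 3: Ashgrove=20 Cedarfen=22 → close Cedarfen (overflow 15)
  22÷1 = 22 each, +1 to first 0

Closure order: Briarlake, Juniper, Cedarfen
Last habitat: Ashgrove with 42 animals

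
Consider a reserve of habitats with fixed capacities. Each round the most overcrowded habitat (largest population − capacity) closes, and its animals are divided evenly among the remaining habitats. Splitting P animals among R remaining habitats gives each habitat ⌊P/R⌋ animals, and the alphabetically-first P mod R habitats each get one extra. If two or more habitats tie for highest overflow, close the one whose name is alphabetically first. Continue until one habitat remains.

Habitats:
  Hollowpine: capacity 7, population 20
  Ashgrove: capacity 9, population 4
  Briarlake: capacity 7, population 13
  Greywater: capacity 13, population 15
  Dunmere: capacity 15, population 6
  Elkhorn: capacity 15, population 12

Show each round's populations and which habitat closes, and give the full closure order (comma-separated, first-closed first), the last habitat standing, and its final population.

Round 1: Ashgrove=4 Briarlake=13 Dunmere=6 Elkhorn=12 Greywater=15 Hollowpine=20 → close Hollowpine (overflow 13)
  20÷5 = 4 each, +1 to first 0
Round 2: Ashgrove=8 Briarlake=17 Dunmere=10 Elkhorn=16 Greywater=19 → close Briarlake (overflow 10)
  17÷4 = 4 each, +1 to first 1
Round 3: Ashgrove=13 Dunmere=14 Elkhorn=20 Greywater=23 → close Greywater (overflow 10)
  23÷3 = 7 each, +1 to first 2
Round 4: Ashgrove=21 Dunmere=22 Elkhorn=27 → close Ashgrove (overflow 12)
  21÷2 = 10 each, +1 to first 1
Round 5: Dunmere=33 Elkhorn=37 → close Elkhorn (overflow 22)
  37÷1 = 37 each, +1 to first 0

Closure order: Hollowpine, Briarlake, Greywater, Ashgrove, Elkhorn
Last habitat: Dunmere with 70 animals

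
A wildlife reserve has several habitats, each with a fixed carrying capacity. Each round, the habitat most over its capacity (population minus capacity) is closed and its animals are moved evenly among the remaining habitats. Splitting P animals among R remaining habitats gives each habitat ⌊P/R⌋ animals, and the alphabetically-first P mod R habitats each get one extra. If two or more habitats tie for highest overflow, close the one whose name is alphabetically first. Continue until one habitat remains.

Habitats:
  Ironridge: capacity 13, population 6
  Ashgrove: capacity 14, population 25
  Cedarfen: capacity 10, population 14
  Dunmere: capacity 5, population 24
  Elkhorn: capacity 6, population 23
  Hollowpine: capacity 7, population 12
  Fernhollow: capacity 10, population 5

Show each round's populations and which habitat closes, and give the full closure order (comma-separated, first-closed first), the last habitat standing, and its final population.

Closure order: Dunmere, Elkhorn, Ashgrove, Cedarfen, Hollowpine, Fernhollow
Last habitat: Ironridge with 109 animals

Round 1: Ashgrove=25 Cedarfen=14 Dunmere=24 Elkhorn=23 Fernhollow=5 Hollowpine=12 Ironridge=6 → close Dunmere (overflow 19)
  24÷6 = 4 each, +1 to first 0
Round 2: Ashgrove=29 Cedarfen=18 Elkhorn=27 Fernhollow=9 Hollowpine=16 Ironridge=10 → close Elkhorn (overflow 21)
  27÷5 = 5 each, +1 to first 2
Round 3: Ashgrove=35 Cedarfen=24 Fernhollow=14 Hollowpine=21 Ironridge=15 → close Ashgrove (overflow 21)
  35÷4 = 8 each, +1 to first 3
Round 4: Cedarfen=33 Fernhollow=23 Hollowpine=30 Ironridge=23 → close Cedarfen (overflow 23)
  33÷3 = 11 each, +1 to first 0
Round 5: Fernhollow=34 Hollowpine=41 Ironridge=34 → close Hollowpine (overflow 34)
  41÷2 = 20 each, +1 to first 1
Round 6: Fernhollow=55 Ironridge=54 → close Fernhollow (overflow 45)
  55÷1 = 55 each, +1 to first 0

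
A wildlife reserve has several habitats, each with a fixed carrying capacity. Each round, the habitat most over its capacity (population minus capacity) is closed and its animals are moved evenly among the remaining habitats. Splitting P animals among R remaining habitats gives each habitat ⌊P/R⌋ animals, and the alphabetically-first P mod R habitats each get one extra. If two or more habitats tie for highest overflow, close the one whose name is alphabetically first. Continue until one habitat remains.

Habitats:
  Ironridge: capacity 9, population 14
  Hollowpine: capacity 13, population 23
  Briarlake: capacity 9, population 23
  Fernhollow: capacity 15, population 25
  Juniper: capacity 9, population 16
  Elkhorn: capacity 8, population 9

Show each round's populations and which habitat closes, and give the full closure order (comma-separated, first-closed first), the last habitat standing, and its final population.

Round 1: Briarlake=23 Elkhorn=9 Fernhollow=25 Hollowpine=23 Ironridge=14 Juniper=16 → close Briarlake (overflow 14)
  23÷5 = 4 each, +1 to first 3
Round 2: Elkhorn=14 Fernhollow=30 Hollowpine=28 Ironridge=18 Juniper=20 → close Fernhollow (overflow 15)
  30÷4 = 7 each, +1 to first 2
Round 3: Elkhorn=22 Hollowpine=36 Ironridge=25 Juniper=27 → close Hollowpine (overflow 23)
  36÷3 = 12 each, +1 to first 0
Round 4: Elkhorn=34 Ironridge=37 Juniper=39 → close Juniper (overflow 30)
  39÷2 = 19 each, +1 to first 1
Round 5: Elkhorn=54 Ironridge=56 → close Ironridge (overflow 47)
  56÷1 = 56 each, +1 to first 0

Closure order: Briarlake, Fernhollow, Hollowpine, Juniper, Ironridge
Last habitat: Elkhorn with 110 animals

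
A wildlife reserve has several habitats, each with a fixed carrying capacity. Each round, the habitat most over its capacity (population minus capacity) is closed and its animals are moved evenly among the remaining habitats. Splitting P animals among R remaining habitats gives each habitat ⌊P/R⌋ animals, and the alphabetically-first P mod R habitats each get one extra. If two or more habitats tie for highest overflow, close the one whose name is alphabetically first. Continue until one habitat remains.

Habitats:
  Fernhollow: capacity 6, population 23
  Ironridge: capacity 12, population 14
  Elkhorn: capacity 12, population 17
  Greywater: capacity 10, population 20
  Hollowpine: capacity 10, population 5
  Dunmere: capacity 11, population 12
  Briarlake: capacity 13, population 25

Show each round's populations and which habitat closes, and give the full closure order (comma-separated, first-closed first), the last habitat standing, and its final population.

Closure order: Fernhollow, Briarlake, Greywater, Elkhorn, Dunmere, Ironridge
Last habitat: Hollowpine with 116 animals

Round 1: Briarlake=25 Dunmere=12 Elkhorn=17 Fernhollow=23 Greywater=20 Hollowpine=5 Ironridge=14 → close Fernhollow (overflow 17)
  23÷6 = 3 each, +1 to first 5
Round 2: Briarlake=29 Dunmere=16 Elkhorn=21 Greywater=24 Hollowpine=9 Ironridge=17 → close Briarlake (overflow 16)
  29÷5 = 5 each, +1 to first 4
Round 3: Dunmere=22 Elkhorn=27 Greywater=30 Hollowpine=15 Ironridge=22 → close Greywater (overflow 20)
  30÷4 = 7 each, +1 to first 2
Round 4: Dunmere=30 Elkhorn=35 Hollowpine=22 Ironridge=29 → close Elkhorn (overflow 23)
  35÷3 = 11 each, +1 to first 2
Round 5: Dunmere=42 Hollowpine=34 Ironridge=40 → close Dunmere (overflow 31)
  42÷2 = 21 each, +1 to first 0
Round 6: Hollowpine=55 Ironridge=61 → close Ironridge (overflow 49)
  61÷1 = 61 each, +1 to first 0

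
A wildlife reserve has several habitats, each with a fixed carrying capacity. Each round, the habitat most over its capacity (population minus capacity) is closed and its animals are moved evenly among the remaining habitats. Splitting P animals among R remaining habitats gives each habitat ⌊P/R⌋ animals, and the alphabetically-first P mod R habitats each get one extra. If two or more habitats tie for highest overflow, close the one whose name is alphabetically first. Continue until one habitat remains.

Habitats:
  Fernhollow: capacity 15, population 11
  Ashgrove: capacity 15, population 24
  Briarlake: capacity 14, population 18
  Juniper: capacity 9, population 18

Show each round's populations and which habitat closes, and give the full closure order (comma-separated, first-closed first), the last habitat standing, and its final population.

Closure order: Ashgrove, Juniper, Briarlake
Last habitat: Fernhollow with 71 animals

Round 1: Ashgrove=24 Briarlake=18 Fernhollow=11 Juniper=18 → close Ashgrove (overflow 9)
  24÷3 = 8 each, +1 to first 0
Round 2: Briarlake=26 Fernhollow=19 Juniper=26 → close Juniper (overflow 17)
  26÷2 = 13 each, +1 to first 0
Round 3: Briarlake=39 Fernhollow=32 → close Briarlake (overflow 25)
  39÷1 = 39 each, +1 to first 0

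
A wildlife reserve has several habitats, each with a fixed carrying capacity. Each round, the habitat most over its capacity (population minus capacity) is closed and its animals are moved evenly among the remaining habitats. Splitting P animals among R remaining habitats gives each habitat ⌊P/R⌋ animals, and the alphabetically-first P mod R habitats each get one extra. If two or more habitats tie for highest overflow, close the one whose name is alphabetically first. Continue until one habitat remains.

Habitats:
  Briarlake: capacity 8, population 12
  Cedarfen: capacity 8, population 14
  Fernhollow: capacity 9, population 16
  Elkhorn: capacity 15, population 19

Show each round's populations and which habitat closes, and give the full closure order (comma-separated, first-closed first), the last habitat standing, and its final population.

Closure order: Fernhollow, Cedarfen, Briarlake
Last habitat: Elkhorn with 61 animals

Round 1: Briarlake=12 Cedarfen=14 Elkhorn=19 Fernhollow=16 → close Fernhollow (overflow 7)
  16÷3 = 5 each, +1 to first 1
Round 2: Briarlake=18 Cedarfen=19 Elkhorn=24 → close Cedarfen (overflow 11)
  19÷2 = 9 each, +1 to first 1
Round 3: Briarlake=28 Elkhorn=33 → close Briarlake (overflow 20)
  28÷1 = 28 each, +1 to first 0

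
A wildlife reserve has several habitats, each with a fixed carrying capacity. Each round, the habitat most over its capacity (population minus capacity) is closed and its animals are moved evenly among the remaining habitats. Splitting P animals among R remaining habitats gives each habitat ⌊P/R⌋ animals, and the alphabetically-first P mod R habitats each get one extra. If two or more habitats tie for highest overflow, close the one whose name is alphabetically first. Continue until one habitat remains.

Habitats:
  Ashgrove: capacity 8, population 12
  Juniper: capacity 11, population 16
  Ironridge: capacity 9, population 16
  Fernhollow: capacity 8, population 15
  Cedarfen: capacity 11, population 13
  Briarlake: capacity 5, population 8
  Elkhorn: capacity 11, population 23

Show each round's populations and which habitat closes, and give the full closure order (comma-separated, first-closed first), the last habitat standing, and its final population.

Round 1: Ashgrove=12 Briarlake=8 Cedarfen=13 Elkhorn=23 Fernhollow=15 Ironridge=16 Juniper=16 → close Elkhorn (overflow 12)
  23÷6 = 3 each, +1 to first 5
Round 2: Ashgrove=16 Briarlake=12 Cedarfen=17 Fernhollow=19 Ironridge=20 Juniper=19 → close Fernhollow (overflow 11)
  19÷5 = 3 each, +1 to first 4
Round 3: Ashgrove=20 Briarlake=16 Cedarfen=21 Ironridge=24 Juniper=22 → close Ironridge (overflow 15)
  24÷4 = 6 each, +1 to first 0
Round 4: Ashgrove=26 Briarlake=22 Cedarfen=27 Juniper=28 → close Ashgrove (overflow 18)
  26÷3 = 8 each, +1 to first 2
Round 5: Briarlake=31 Cedarfen=36 Juniper=36 → close Briarlake (overflow 26)
  31÷2 = 15 each, +1 to first 1
Round 6: Cedarfen=52 Juniper=51 → close Cedarfen (overflow 41)
  52÷1 = 52 each, +1 to first 0

Closure order: Elkhorn, Fernhollow, Ironridge, Ashgrove, Briarlake, Cedarfen
Last habitat: Juniper with 103 animals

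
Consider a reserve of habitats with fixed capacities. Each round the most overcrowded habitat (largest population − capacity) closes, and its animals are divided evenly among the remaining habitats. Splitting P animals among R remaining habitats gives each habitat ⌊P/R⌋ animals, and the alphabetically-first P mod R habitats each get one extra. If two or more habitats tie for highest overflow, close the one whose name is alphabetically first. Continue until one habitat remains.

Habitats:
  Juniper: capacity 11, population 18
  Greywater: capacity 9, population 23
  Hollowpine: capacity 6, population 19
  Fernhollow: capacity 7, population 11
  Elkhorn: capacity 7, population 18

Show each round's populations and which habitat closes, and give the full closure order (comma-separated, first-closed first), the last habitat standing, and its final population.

Round 1: Elkhorn=18 Fernhollow=11 Greywater=23 Hollowpine=19 Juniper=18 → close Greywater (overflow 14)
  23÷4 = 5 each, +1 to first 3
Round 2: Elkhorn=24 Fernhollow=17 Hollowpine=25 Juniper=23 → close Hollowpine (overflow 19)
  25÷3 = 8 each, +1 to first 1
Round 3: Elkhorn=33 Fernhollow=25 Juniper=31 → close Elkhorn (overflow 26)
  33÷2 = 16 each, +1 to first 1
Round 4: Fernhollow=42 Juniper=47 → close Juniper (overflow 36)
  47÷1 = 47 each, +1 to first 0

Closure order: Greywater, Hollowpine, Elkhorn, Juniper
Last habitat: Fernhollow with 89 animals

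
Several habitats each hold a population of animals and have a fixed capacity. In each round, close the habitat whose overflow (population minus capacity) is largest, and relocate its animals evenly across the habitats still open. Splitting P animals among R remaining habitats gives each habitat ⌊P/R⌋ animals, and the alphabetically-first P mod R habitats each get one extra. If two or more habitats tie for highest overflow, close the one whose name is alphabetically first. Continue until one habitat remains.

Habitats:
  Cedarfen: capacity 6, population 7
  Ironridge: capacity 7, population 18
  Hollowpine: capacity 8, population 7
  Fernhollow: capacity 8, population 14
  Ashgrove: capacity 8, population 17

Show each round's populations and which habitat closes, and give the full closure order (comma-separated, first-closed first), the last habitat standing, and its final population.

Closure order: Ironridge, Ashgrove, Fernhollow, Cedarfen
Last habitat: Hollowpine with 63 animals

Round 1: Ashgrove=17 Cedarfen=7 Fernhollow=14 Hollowpine=7 Ironridge=18 → close Ironridge (overflow 11)
  18÷4 = 4 each, +1 to first 2
Round 2: Ashgrove=22 Cedarfen=12 Fernhollow=18 Hollowpine=11 → close Ashgrove (overflow 14)
  22÷3 = 7 each, +1 to first 1
Round 3: Cedarfen=20 Fernhollow=25 Hollowpine=18 → close Fernhollow (overflow 17)
  25÷2 = 12 each, +1 to first 1
Round 4: Cedarfen=33 Hollowpine=30 → close Cedarfen (overflow 27)
  33÷1 = 33 each, +1 to first 0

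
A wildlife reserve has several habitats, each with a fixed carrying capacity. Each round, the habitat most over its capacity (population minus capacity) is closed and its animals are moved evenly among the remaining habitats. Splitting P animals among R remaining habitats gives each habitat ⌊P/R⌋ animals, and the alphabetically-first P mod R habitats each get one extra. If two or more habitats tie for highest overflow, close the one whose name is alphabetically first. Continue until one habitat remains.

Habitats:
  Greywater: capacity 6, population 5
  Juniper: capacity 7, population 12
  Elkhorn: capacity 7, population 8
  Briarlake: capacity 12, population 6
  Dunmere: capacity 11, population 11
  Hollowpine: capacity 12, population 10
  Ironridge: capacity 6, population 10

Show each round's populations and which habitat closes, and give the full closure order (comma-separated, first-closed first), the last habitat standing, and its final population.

Round 1: Briarlake=6 Dunmere=11 Elkhorn=8 Greywater=5 Hollowpine=10 Ironridge=10 Juniper=12 → close Juniper (overflow 5)
  12÷6 = 2 each, +1 to first 0
Round 2: Briarlake=8 Dunmere=13 Elkhorn=10 Greywater=7 Hollowpine=12 Ironridge=12 → close Ironridge (overflow 6)
  12÷5 = 2 each, +1 to first 2
Round 3: Briarlake=11 Dunmere=16 Elkhorn=12 Greywater=9 Hollowpine=14 → close Dunmere (overflow 5)
  16÷4 = 4 each, +1 to first 0
Round 4: Briarlake=15 Elkhorn=16 Greywater=13 Hollowpine=18 → close Elkhorn (overflow 9)
  16÷3 = 5 each, +1 to first 1
Round 5: Briarlake=21 Greywater=18 Hollowpine=23 → close Greywater (overflow 12)
  18÷2 = 9 each, +1 to first 0
Round 6: Briarlake=30 Hollowpine=32 → close Hollowpine (overflow 20)
  32÷1 = 32 each, +1 to first 0

Closure order: Juniper, Ironridge, Dunmere, Elkhorn, Greywater, Hollowpine
Last habitat: Briarlake with 62 animals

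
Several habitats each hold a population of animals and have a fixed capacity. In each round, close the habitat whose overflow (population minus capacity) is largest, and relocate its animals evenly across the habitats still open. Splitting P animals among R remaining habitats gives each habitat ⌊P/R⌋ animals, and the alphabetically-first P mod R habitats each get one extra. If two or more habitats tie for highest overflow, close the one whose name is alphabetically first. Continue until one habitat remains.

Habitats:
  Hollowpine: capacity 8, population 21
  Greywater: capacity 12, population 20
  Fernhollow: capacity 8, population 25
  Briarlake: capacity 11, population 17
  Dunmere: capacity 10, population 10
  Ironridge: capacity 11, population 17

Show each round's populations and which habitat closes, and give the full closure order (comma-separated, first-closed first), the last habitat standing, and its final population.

Round 1: Briarlake=17 Dunmere=10 Fernhollow=25 Greywater=20 Hollowpine=21 Ironridge=17 → close Fernhollow (overflow 17)
  25÷5 = 5 each, +1 to first 0
Round 2: Briarlake=22 Dunmere=15 Greywater=25 Hollowpine=26 Ironridge=22 → close Hollowpine (overflow 18)
  26÷4 = 6 each, +1 to first 2
Round 3: Briarlake=29 Dunmere=22 Greywater=31 Ironridge=28 → close Greywater (overflow 19)
  31÷3 = 10 each, +1 to first 1
Round 4: Briarlake=40 Dunmere=32 Ironridge=38 → close Briarlake (overflow 29)
  40÷2 = 20 each, +1 to first 0
Round 5: Dunmere=52 Ironridge=58 → close Ironridge (overflow 47)
  58÷1 = 58 each, +1 to first 0

Closure order: Fernhollow, Hollowpine, Greywater, Briarlake, Ironridge
Last habitat: Dunmere with 110 animals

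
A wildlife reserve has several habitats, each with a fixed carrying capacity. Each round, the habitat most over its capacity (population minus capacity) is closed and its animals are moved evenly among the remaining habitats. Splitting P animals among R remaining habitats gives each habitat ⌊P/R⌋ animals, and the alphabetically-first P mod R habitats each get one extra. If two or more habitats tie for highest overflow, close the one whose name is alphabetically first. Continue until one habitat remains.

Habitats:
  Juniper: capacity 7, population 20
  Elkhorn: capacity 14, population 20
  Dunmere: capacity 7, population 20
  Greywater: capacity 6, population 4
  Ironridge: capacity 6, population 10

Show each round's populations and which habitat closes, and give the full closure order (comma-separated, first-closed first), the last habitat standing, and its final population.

Closure order: Dunmere, Juniper, Elkhorn, Ironridge
Last habitat: Greywater with 74 animals

Round 1: Dunmere=20 Elkhorn=20 Greywater=4 Ironridge=10 Juniper=20 → close Dunmere (overflow 13)
  20÷4 = 5 each, +1 to first 0
Round 2: Elkhorn=25 Greywater=9 Ironridge=15 Juniper=25 → close Juniper (overflow 18)
  25÷3 = 8 each, +1 to first 1
Round 3: Elkhorn=34 Greywater=17 Ironridge=23 → close Elkhorn (overflow 20)
  34÷2 = 17 each, +1 to first 0
Round 4: Greywater=34 Ironridge=40 → close Ironridge (overflow 34)
  40÷1 = 40 each, +1 to first 0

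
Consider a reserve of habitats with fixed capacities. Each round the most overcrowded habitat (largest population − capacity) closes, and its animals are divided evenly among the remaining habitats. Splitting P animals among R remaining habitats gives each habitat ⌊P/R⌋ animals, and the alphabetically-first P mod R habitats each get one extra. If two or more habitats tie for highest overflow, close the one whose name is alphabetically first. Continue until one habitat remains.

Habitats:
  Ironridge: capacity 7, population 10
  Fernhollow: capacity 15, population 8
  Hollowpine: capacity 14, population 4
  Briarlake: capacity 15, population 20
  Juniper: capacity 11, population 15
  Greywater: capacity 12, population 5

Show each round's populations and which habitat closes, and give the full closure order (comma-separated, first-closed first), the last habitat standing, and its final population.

Closure order: Briarlake, Juniper, Ironridge, Fernhollow, Greywater
Last habitat: Hollowpine with 62 animals

Round 1: Briarlake=20 Fernhollow=8 Greywater=5 Hollowpine=4 Ironridge=10 Juniper=15 → close Briarlake (overflow 5)
  20÷5 = 4 each, +1 to first 0
Round 2: Fernhollow=12 Greywater=9 Hollowpine=8 Ironridge=14 Juniper=19 → close Juniper (overflow 8)
  19÷4 = 4 each, +1 to first 3
Round 3: Fernhollow=17 Greywater=14 Hollowpine=13 Ironridge=18 → close Ironridge (overflow 11)
  18÷3 = 6 each, +1 to first 0
Round 4: Fernhollow=23 Greywater=20 Hollowpine=19 → close Fernhollow (overflow 8)
  23÷2 = 11 each, +1 to first 1
Round 5: Greywater=32 Hollowpine=30 → close Greywater (overflow 20)
  32÷1 = 32 each, +1 to first 0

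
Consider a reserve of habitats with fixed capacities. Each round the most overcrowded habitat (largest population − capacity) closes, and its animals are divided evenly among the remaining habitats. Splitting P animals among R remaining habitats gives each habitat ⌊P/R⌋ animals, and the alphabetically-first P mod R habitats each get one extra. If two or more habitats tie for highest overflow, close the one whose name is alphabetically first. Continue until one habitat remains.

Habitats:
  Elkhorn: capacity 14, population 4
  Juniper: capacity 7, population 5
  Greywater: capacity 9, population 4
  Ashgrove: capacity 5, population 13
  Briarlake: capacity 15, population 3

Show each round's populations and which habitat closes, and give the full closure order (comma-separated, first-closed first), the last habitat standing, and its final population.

Round 1: Ashgrove=13 Briarlake=3 Elkhorn=4 Greywater=4 Juniper=5 → close Ashgrove (overflow 8)
  13÷4 = 3 each, +1 to first 1
Round 2: Briarlake=7 Elkhorn=7 Greywater=7 Juniper=8 → close Juniper (overflow 1)
  8÷3 = 2 each, +1 to first 2
Round 3: Briarlake=10 Elkhorn=10 Greywater=9 → close Greywater (overflow 0)
  9÷2 = 4 each, +1 to first 1
Round 4: Briarlake=15 Elkhorn=14 → close Briarlake (overflow 0)
  15÷1 = 15 each, +1 to first 0

Closure order: Ashgrove, Juniper, Greywater, Briarlake
Last habitat: Elkhorn with 29 animals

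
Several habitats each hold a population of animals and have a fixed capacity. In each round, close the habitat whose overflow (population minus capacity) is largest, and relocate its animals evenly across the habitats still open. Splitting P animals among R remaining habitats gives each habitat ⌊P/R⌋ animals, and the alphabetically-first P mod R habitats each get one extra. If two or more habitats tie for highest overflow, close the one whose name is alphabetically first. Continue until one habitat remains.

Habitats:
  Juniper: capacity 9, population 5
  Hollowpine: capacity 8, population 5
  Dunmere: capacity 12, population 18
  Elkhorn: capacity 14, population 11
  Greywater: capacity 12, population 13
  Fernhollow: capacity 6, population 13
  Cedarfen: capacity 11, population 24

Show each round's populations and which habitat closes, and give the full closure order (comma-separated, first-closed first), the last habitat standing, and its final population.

Closure order: Cedarfen, Fernhollow, Dunmere, Greywater, Elkhorn, Hollowpine
Last habitat: Juniper with 89 animals

Round 1: Cedarfen=24 Dunmere=18 Elkhorn=11 Fernhollow=13 Greywater=13 Hollowpine=5 Juniper=5 → close Cedarfen (overflow 13)
  24÷6 = 4 each, +1 to first 0
Round 2: Dunmere=22 Elkhorn=15 Fernhollow=17 Greywater=17 Hollowpine=9 Juniper=9 → close Fernhollow (overflow 11)
  17÷5 = 3 each, +1 to first 2
Round 3: Dunmere=26 Elkhorn=19 Greywater=20 Hollowpine=12 Juniper=12 → close Dunmere (overflow 14)
  26÷4 = 6 each, +1 to first 2
Round 4: Elkhorn=26 Greywater=27 Hollowpine=18 Juniper=18 → close Greywater (overflow 15)
  27÷3 = 9 each, +1 to first 0
Round 5: Elkhorn=35 Hollowpine=27 Juniper=27 → close Elkhorn (overflow 21)
  35÷2 = 17 each, +1 to first 1
Round 6: Hollowpine=45 Juniper=44 → close Hollowpine (overflow 37)
  45÷1 = 45 each, +1 to first 0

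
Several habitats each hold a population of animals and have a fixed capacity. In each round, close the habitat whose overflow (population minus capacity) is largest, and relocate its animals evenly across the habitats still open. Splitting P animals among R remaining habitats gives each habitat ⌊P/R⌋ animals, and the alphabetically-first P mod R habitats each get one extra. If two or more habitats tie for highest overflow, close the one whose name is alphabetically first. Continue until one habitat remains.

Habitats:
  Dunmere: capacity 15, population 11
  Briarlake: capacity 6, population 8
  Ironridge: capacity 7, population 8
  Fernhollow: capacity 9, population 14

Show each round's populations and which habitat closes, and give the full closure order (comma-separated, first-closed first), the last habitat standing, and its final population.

Closure order: Fernhollow, Briarlake, Ironridge
Last habitat: Dunmere with 41 animals

Round 1: Briarlake=8 Dunmere=11 Fernhollow=14 Ironridge=8 → close Fernhollow (overflow 5)
  14÷3 = 4 each, +1 to first 2
Round 2: Briarlake=13 Dunmere=16 Ironridge=12 → close Briarlake (overflow 7)
  13÷2 = 6 each, +1 to first 1
Round 3: Dunmere=23 Ironridge=18 → close Ironridge (overflow 11)
  18÷1 = 18 each, +1 to first 0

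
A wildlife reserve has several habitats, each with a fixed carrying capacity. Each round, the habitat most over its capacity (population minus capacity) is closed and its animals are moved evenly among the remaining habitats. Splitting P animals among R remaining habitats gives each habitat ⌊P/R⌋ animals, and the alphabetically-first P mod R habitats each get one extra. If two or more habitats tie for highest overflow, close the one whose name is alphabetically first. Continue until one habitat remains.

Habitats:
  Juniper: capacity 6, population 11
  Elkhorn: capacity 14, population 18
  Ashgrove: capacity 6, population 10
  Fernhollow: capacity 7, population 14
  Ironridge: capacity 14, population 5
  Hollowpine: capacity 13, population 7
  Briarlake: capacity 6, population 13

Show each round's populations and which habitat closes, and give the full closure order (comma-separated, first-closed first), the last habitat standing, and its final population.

Closure order: Briarlake, Fernhollow, Ashgrove, Elkhorn, Juniper, Hollowpine
Last habitat: Ironridge with 78 animals

Round 1: Ashgrove=10 Briarlake=13 Elkhorn=18 Fernhollow=14 Hollowpine=7 Ironridge=5 Juniper=11 → close Briarlake (overflow 7)
  13÷6 = 2 each, +1 to first 1
Round 2: Ashgrove=13 Elkhorn=20 Fernhollow=16 Hollowpine=9 Ironridge=7 Juniper=13 → close Fernhollow (overflow 9)
  16÷5 = 3 each, +1 to first 1
Round 3: Ashgrove=17 Elkhorn=23 Hollowpine=12 Ironridge=10 Juniper=16 → close Ashgrove (overflow 11)
  17÷4 = 4 each, +1 to first 1
Round 4: Elkhorn=28 Hollowpine=16 Ironridge=14 Juniper=20 → close Elkhorn (overflow 14)
  28÷3 = 9 each, +1 to first 1
Round 5: Hollowpine=26 Ironridge=23 Juniper=29 → close Juniper (overflow 23)
  29÷2 = 14 each, +1 to first 1
Round 6: Hollowpine=41 Ironridge=37 → close Hollowpine (overflow 28)
  41÷1 = 41 each, +1 to first 0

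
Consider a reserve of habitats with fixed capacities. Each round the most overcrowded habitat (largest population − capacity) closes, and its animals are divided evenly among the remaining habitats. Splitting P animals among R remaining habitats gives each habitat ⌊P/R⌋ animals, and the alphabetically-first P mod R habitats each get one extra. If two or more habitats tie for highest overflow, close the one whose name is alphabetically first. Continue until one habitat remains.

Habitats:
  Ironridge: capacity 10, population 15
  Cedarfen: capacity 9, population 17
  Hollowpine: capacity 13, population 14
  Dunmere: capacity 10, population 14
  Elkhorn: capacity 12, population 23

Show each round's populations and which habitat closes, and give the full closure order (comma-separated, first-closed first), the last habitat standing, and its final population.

Closure order: Elkhorn, Cedarfen, Dunmere, Ironridge
Last habitat: Hollowpine with 83 animals

Round 1: Cedarfen=17 Dunmere=14 Elkhorn=23 Hollowpine=14 Ironridge=15 → close Elkhorn (overflow 11)
  23÷4 = 5 each, +1 to first 3
Round 2: Cedarfen=23 Dunmere=20 Hollowpine=20 Ironridge=20 → close Cedarfen (overflow 14)
  23÷3 = 7 each, +1 to first 2
Round 3: Dunmere=28 Hollowpine=28 Ironridge=27 → close Dunmere (overflow 18)
  28÷2 = 14 each, +1 to first 0
Round 4: Hollowpine=42 Ironridge=41 → close Ironridge (overflow 31)
  41÷1 = 41 each, +1 to first 0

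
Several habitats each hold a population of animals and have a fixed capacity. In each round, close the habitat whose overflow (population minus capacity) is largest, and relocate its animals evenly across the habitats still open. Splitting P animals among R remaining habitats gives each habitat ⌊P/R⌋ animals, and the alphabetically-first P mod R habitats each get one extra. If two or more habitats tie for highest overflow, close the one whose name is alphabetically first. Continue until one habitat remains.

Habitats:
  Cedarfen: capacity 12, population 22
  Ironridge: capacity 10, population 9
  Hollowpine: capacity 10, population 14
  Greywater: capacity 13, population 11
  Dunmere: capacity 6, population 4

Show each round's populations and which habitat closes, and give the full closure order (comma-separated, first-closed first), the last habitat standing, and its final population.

Closure order: Cedarfen, Hollowpine, Dunmere, Greywater
Last habitat: Ironridge with 60 animals

Round 1: Cedarfen=22 Dunmere=4 Greywater=11 Hollowpine=14 Ironridge=9 → close Cedarfen (overflow 10)
  22÷4 = 5 each, +1 to first 2
Round 2: Dunmere=10 Greywater=17 Hollowpine=19 Ironridge=14 → close Hollowpine (overflow 9)
  19÷3 = 6 each, +1 to first 1
Round 3: Dunmere=17 Greywater=23 Ironridge=20 → close Dunmere (overflow 11)
  17÷2 = 8 each, +1 to first 1
Round 4: Greywater=32 Ironridge=28 → close Greywater (overflow 19)
  32÷1 = 32 each, +1 to first 0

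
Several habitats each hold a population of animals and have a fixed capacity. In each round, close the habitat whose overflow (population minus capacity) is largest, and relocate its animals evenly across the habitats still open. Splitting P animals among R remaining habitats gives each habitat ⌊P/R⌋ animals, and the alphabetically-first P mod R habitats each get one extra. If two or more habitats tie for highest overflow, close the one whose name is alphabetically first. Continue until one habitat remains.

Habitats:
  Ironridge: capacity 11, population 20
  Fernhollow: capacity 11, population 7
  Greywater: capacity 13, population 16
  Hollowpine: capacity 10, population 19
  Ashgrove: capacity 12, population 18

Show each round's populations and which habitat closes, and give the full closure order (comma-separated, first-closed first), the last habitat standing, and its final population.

Closure order: Hollowpine, Ironridge, Ashgrove, Greywater
Last habitat: Fernhollow with 80 animals

Round 1: Ashgrove=18 Fernhollow=7 Greywater=16 Hollowpine=19 Ironridge=20 → close Hollowpine (overflow 9)
  19÷4 = 4 each, +1 to first 3
Round 2: Ashgrove=23 Fernhollow=12 Greywater=21 Ironridge=24 → close Ironridge (overflow 13)
  24÷3 = 8 each, +1 to first 0
Round 3: Ashgrove=31 Fernhollow=20 Greywater=29 → close Ashgrove (overflow 19)
  31÷2 = 15 each, +1 to first 1
Round 4: Fernhollow=36 Greywater=44 → close Greywater (overflow 31)
  44÷1 = 44 each, +1 to first 0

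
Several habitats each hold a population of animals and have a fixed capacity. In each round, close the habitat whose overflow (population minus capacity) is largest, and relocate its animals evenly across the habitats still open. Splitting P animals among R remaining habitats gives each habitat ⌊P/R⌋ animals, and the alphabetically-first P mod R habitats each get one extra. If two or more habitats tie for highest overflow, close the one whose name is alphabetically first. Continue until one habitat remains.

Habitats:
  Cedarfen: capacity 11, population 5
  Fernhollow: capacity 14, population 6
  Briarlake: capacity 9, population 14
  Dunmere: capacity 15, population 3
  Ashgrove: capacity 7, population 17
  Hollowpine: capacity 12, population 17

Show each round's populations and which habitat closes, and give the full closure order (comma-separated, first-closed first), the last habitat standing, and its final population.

Closure order: Ashgrove, Briarlake, Hollowpine, Cedarfen, Fernhollow
Last habitat: Dunmere with 62 animals

Round 1: Ashgrove=17 Briarlake=14 Cedarfen=5 Dunmere=3 Fernhollow=6 Hollowpine=17 → close Ashgrove (overflow 10)
  17÷5 = 3 each, +1 to first 2
Round 2: Briarlake=18 Cedarfen=9 Dunmere=6 Fernhollow=9 Hollowpine=20 → close Briarlake (overflow 9)
  18÷4 = 4 each, +1 to first 2
Round 3: Cedarfen=14 Dunmere=11 Fernhollow=13 Hollowpine=24 → close Hollowpine (overflow 12)
  24÷3 = 8 each, +1 to first 0
Round 4: Cedarfen=22 Dunmere=19 Fernhollow=21 → close Cedarfen (overflow 11)
  22÷2 = 11 each, +1 to first 0
Round 5: Dunmere=30 Fernhollow=32 → close Fernhollow (overflow 18)
  32÷1 = 32 each, +1 to first 0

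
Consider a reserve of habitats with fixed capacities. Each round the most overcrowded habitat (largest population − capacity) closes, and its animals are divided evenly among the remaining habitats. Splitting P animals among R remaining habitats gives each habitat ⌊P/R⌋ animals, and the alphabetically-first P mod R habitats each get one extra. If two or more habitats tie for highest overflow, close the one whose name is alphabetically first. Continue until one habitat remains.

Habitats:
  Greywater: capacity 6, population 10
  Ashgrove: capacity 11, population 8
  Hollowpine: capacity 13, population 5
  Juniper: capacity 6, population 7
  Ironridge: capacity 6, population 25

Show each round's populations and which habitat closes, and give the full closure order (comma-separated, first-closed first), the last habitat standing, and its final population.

Closure order: Ironridge, Greywater, Juniper, Ashgrove
Last habitat: Hollowpine with 55 animals

Round 1: Ashgrove=8 Greywater=10 Hollowpine=5 Ironridge=25 Juniper=7 → close Ironridge (overflow 19)
  25÷4 = 6 each, +1 to first 1
Round 2: Ashgrove=15 Greywater=16 Hollowpine=11 Juniper=13 → close Greywater (overflow 10)
  16÷3 = 5 each, +1 to first 1
Round 3: Ashgrove=21 Hollowpine=16 Juniper=18 → close Juniper (overflow 12)
  18÷2 = 9 each, +1 to first 0
Round 4: Ashgrove=30 Hollowpine=25 → close Ashgrove (overflow 19)
  30÷1 = 30 each, +1 to first 0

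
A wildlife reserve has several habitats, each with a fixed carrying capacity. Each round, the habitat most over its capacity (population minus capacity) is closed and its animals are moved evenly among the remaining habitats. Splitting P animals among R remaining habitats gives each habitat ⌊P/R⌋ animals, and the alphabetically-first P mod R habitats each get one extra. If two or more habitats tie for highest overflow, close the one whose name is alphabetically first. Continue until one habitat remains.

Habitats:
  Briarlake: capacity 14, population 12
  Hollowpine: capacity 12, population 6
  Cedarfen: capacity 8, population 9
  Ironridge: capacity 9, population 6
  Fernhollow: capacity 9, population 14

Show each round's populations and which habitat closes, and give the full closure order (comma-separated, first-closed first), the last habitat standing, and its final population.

Closure order: Fernhollow, Cedarfen, Briarlake, Ironridge
Last habitat: Hollowpine with 47 animals

Round 1: Briarlake=12 Cedarfen=9 Fernhollow=14 Hollowpine=6 Ironridge=6 → close Fernhollow (overflow 5)
  14÷4 = 3 each, +1 to first 2
Round 2: Briarlake=16 Cedarfen=13 Hollowpine=9 Ironridge=9 → close Cedarfen (overflow 5)
  13÷3 = 4 each, +1 to first 1
Round 3: Briarlake=21 Hollowpine=13 Ironridge=13 → close Briarlake (overflow 7)
  21÷2 = 10 each, +1 to first 1
Round 4: Hollowpine=24 Ironridge=23 → close Ironridge (overflow 14)
  23÷1 = 23 each, +1 to first 0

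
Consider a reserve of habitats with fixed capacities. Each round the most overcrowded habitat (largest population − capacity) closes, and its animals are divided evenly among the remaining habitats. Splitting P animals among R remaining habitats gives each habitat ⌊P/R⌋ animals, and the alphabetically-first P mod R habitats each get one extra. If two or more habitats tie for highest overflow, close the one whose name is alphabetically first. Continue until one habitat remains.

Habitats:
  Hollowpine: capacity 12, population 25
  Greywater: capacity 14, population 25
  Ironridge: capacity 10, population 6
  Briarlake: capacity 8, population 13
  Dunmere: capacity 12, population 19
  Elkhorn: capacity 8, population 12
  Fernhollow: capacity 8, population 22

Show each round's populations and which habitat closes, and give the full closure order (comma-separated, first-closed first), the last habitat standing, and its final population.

Closure order: Fernhollow, Hollowpine, Greywater, Dunmere, Briarlake, Elkhorn
Last habitat: Ironridge with 122 animals

Round 1: Briarlake=13 Dunmere=19 Elkhorn=12 Fernhollow=22 Greywater=25 Hollowpine=25 Ironridge=6 → close Fernhollow (overflow 14)
  22÷6 = 3 each, +1 to first 4
Round 2: Briarlake=17 Dunmere=23 Elkhorn=16 Greywater=29 Hollowpine=28 Ironridge=9 → close Hollowpine (overflow 16)
  28÷5 = 5 each, +1 to first 3
Round 3: Briarlake=23 Dunmere=29 Elkhorn=22 Greywater=34 Ironridge=14 → close Greywater (overflow 20)
  34÷4 = 8 each, +1 to first 2
Round 4: Briarlake=32 Dunmere=38 Elkhorn=30 Ironridge=22 → close Dunmere (overflow 26)
  38÷3 = 12 each, +1 to first 2
Round 5: Briarlake=45 Elkhorn=43 Ironridge=34 → close Briarlake (overflow 37)
  45÷2 = 22 each, +1 to first 1
Round 6: Elkhorn=66 Ironridge=56 → close Elkhorn (overflow 58)
  66÷1 = 66 each, +1 to first 0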